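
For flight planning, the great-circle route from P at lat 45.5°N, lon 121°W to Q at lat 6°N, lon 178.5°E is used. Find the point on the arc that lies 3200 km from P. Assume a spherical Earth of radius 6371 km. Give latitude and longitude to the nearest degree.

Convert each endpoint to a unit vector on the sphere (x = cos φ cos λ, y = cos φ sin λ, z = sin φ).
The central angle between the endpoints is δ = arccos(p₁·p₂) ≈ 1.140 rad (65.3°). The total great-circle distance is δ·R ≈ 1.140 × 6371 ≈ 7261 km, so the target fraction is f = 3200/7261 ≈ 0.441.
Interpolate at f ≈ 0.441 with slerp weights a = sin((1−f)δ)/sin δ ≈ 0.655, b = sin(fδ)/sin δ ≈ 0.530.
p = a·p₁ + b·p₂ ≈ (-0.763, -0.380, 0.523); φ = arcsin(p_z) ≈ 31.51°, λ = atan2(p_y, p_x) ≈ -153.55°.

≈ lat 32°N, lon 154°W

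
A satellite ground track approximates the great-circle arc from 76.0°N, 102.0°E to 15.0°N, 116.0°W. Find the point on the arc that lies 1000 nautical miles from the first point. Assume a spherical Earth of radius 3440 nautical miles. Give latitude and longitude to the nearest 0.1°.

≈ 80.2°N, 170.8°W

Write both endpoints as unit vectors p₁, p₂ with components (cos φ cos λ, cos φ sin λ, sin φ).
The central angle between the endpoints is δ = arccos(p₁·p₂) ≈ 1.504 rad (86.2°). The total great-circle distance is δ·R ≈ 1.504 × 3440 ≈ 5173 nmi, so the target fraction is f = 1000/5173 ≈ 0.193.
Interpolate at f ≈ 0.193 with slerp weights a = sin((1−f)δ)/sin δ ≈ 0.939, b = sin(fδ)/sin δ ≈ 0.287.
p = a·p₁ + b·p₂ ≈ (-0.169, -0.027, 0.985); φ = arcsin(p_z) ≈ 80.15°, λ = atan2(p_y, p_x) ≈ -170.84°.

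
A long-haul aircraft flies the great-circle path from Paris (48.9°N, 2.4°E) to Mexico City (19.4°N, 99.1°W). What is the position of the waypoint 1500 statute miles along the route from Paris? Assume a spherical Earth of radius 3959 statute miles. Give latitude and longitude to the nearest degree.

Convert each endpoint to a unit vector on the sphere (x = cos φ cos λ, y = cos φ sin λ, z = sin φ).
The central angle between the endpoints is δ = arccos(p₁·p₂) ≈ 1.444 rad (82.7°). The total great-circle distance is δ·R ≈ 1.444 × 3959 ≈ 5716 mi, so the target fraction is f = 1500/5716 ≈ 0.262.
Interpolate at f ≈ 0.262 with slerp weights a = sin((1−f)δ)/sin δ ≈ 0.882, b = sin(fδ)/sin δ ≈ 0.373.
p = a·p₁ + b·p₂ ≈ (0.524, -0.323, 0.788); φ = arcsin(p_z) ≈ 52.03°, λ = atan2(p_y, p_x) ≈ -31.67°.

≈ 52°N, 32°W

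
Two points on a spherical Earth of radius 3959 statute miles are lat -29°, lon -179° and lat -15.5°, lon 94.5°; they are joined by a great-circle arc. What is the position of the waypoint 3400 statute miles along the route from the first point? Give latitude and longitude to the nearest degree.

Convert each endpoint to a unit vector on the sphere (x = cos φ cos λ, y = cos φ sin λ, z = sin φ).
The central angle between the endpoints is δ = arccos(p₁·p₂) ≈ 1.389 rad (79.6°). The total great-circle distance is δ·R ≈ 1.389 × 3959 ≈ 5498 mi, so the target fraction is f = 3400/5498 ≈ 0.618.
Interpolate at f ≈ 0.618 with slerp weights a = sin((1−f)δ)/sin δ ≈ 0.514, b = sin(fδ)/sin δ ≈ 0.770.
p = a·p₁ + b·p₂ ≈ (-0.508, 0.732, -0.455); φ = arcsin(p_z) ≈ -27.06°, λ = atan2(p_y, p_x) ≈ 124.76°.

≈ lat -27°, lon 125°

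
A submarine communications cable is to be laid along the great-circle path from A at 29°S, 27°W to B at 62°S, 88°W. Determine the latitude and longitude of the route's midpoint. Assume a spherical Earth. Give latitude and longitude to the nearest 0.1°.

≈ 49.3°S, 47.4°W

Convert each endpoint to a unit vector on the sphere (x = cos φ cos λ, y = cos φ sin λ, z = sin φ).
The central angle between the endpoints is δ = arccos(p₁·p₂) ≈ 0.893 rad (51.2°).
Interpolate at f = 1/2 with slerp weights a = sin((1−f)δ)/sin δ ≈ 0.554, b = sin(fδ)/sin δ ≈ 0.554.
p = a·p₁ + b·p₂ ≈ (0.441, -0.480, -0.758); φ = arcsin(p_z) ≈ -49.31°, λ = atan2(p_y, p_x) ≈ -47.43°.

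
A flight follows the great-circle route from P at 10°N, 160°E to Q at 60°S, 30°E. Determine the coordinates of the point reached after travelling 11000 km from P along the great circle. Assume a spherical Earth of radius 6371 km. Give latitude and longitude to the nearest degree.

Write both endpoints as unit vectors p₁, p₂ with components (cos φ cos λ, cos φ sin λ, sin φ).
The central angle between the endpoints is δ = arccos(p₁·p₂) ≈ 2.057 rad (117.8°). The total great-circle distance is δ·R ≈ 2.057 × 6371 ≈ 13102 km, so the target fraction is f = 11000/13102 ≈ 0.840.
Interpolate at f ≈ 0.840 with slerp weights a = sin((1−f)δ)/sin δ ≈ 0.366, b = sin(fδ)/sin δ ≈ 1.117.
p = a·p₁ + b·p₂ ≈ (0.145, 0.403, -0.904); φ = arcsin(p_z) ≈ -64.67°, λ = atan2(p_y, p_x) ≈ 70.24°.

≈ 65°S, 70°E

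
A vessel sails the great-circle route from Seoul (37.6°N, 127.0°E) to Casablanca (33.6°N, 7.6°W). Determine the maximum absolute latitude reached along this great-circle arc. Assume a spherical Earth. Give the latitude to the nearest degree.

The great circle lies in the plane with unit normal n̂ = (p₁ × p₂)/|p₁ × p₂|.
Here n̂_z ≈ -0.474; the vertex latitude is φ_max = arccos|n̂_z| ≈ 61.7°.

≈ 62°N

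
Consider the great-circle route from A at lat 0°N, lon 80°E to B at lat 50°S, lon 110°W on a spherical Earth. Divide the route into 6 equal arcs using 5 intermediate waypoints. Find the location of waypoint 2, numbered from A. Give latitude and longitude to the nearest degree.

Convert each endpoint to a unit vector on the sphere (x = cos φ cos λ, y = cos φ sin λ, z = sin φ).
The central angle between the endpoints is δ = arccos(p₁·p₂) ≈ 2.256 rad (129.3°).
Interpolate at f = 2/6 with slerp weights a = sin((1−f)δ)/sin δ ≈ 1.289, b = sin(fδ)/sin δ ≈ 0.882.
p = a·p₁ + b·p₂ ≈ (0.030, 0.736, -0.676); φ = arcsin(p_z) ≈ -42.53°, λ = atan2(p_y, p_x) ≈ 87.68°.

≈ lat 43°S, lon 88°E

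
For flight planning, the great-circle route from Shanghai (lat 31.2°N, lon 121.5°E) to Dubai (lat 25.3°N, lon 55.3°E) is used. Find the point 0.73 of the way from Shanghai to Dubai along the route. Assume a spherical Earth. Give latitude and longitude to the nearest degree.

≈ lat 30°N, lon 72°E

The haversine formula gives a central angle δ ≈ 1.008 rad (57.8°) between the endpoints.
Interpolate at f = 0.73 with slerp weights a = sin((1−f)δ)/sin δ ≈ 0.318, b = sin(fδ)/sin δ ≈ 0.794.
p = a·p₁ + b·p₂ ≈ (0.266, 0.822, 0.504); φ = arcsin(p_z) ≈ 30.25°, λ = atan2(p_y, p_x) ≈ 72.04°.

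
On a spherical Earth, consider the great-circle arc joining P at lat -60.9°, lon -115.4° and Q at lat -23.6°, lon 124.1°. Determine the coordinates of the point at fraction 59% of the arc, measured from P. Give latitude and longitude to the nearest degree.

≈ lat -53°, lon 147°

The haversine formula gives a central angle δ ≈ 1.447 rad (82.9°) between the endpoints.
Interpolate at f = 0.59 with slerp weights a = sin((1−f)δ)/sin δ ≈ 0.563, b = sin(fδ)/sin δ ≈ 0.760.
p = a·p₁ + b·p₂ ≈ (-0.508, 0.329, -0.796); φ = arcsin(p_z) ≈ -52.78°, λ = atan2(p_y, p_x) ≈ 147.07°.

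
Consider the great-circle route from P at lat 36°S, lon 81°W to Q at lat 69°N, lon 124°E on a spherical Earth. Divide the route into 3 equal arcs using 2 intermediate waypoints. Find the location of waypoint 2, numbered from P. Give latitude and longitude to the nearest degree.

Write both endpoints as unit vectors p₁, p₂ with components (cos φ cos λ, cos φ sin λ, sin φ).
The central angle between the endpoints is δ = arccos(p₁·p₂) ≈ 2.518 rad (144.2°).
Interpolate at f = 2/3 with slerp weights a = sin((1−f)δ)/sin δ ≈ 1.273, b = sin(fδ)/sin δ ≈ 1.701.
p = a·p₁ + b·p₂ ≈ (-0.180, -0.512, 0.840); φ = arcsin(p_z) ≈ 57.14°, λ = atan2(p_y, p_x) ≈ -109.35°.

≈ lat 57°N, lon 109°W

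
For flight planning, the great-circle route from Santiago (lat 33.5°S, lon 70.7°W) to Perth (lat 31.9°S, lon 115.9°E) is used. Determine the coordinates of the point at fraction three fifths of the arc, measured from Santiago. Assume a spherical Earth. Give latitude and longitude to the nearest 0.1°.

Write both endpoints as unit vectors p₁, p₂ with components (cos φ cos λ, cos φ sin λ, sin φ).
The central angle between the endpoints is δ = arccos(p₁·p₂) ≈ 1.995 rad (114.3°).
Interpolate at f = 3/5 with slerp weights a = sin((1−f)δ)/sin δ ≈ 0.786, b = sin(fδ)/sin δ ≈ 1.021.
p = a·p₁ + b·p₂ ≈ (-0.162, 0.162, -0.973); φ = arcsin(p_z) ≈ -76.75°, λ = atan2(p_y, p_x) ≈ 135.08°.

≈ lat 76.8°S, lon 135.1°E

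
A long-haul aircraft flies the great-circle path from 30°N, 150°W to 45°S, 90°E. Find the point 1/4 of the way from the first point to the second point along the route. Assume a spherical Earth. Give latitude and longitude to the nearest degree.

Convert each endpoint to a unit vector on the sphere (x = cos φ cos λ, y = cos φ sin λ, z = sin φ).
The central angle between the endpoints is δ = arccos(p₁·p₂) ≈ 2.291 rad (131.3°).
Interpolate at f = 1/4 with slerp weights a = sin((1−f)δ)/sin δ ≈ 1.316, b = sin(fδ)/sin δ ≈ 0.721.
p = a·p₁ + b·p₂ ≈ (-0.987, -0.060, 0.148); φ = arcsin(p_z) ≈ 8.52°, λ = atan2(p_y, p_x) ≈ -176.52°.

≈ 9°N, 177°W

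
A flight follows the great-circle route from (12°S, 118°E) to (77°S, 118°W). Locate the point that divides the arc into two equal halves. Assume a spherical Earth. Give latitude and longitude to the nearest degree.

Convert each endpoint to a unit vector on the sphere (x = cos φ cos λ, y = cos φ sin λ, z = sin φ).
The central angle between the endpoints is δ = arccos(p₁·p₂) ≈ 1.491 rad (85.4°).
Interpolate at f = 1/2 with slerp weights a = sin((1−f)δ)/sin δ ≈ 0.681, b = sin(fδ)/sin δ ≈ 0.681.
p = a·p₁ + b·p₂ ≈ (-0.384, 0.453, -0.805); φ = arcsin(p_z) ≈ -53.57°, λ = atan2(p_y, p_x) ≈ 130.34°.

≈ (54°S, 130°E)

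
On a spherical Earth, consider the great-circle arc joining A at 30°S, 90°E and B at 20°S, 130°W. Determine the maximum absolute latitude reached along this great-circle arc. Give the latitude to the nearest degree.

The great circle lies in the plane with unit normal n̂ = (p₁ × p₂)/|p₁ × p₂|.
Here n̂_z ≈ +0.587; the vertex latitude is φ_max = arccos|n̂_z| ≈ 54.1°.
Check via Clairaut: cos φ_max = |cos φ₁| · sin C = cos(30.0°)·sin(137.4°) ≈ 0.587, again giving ≈ 54.1°.

≈ 54°S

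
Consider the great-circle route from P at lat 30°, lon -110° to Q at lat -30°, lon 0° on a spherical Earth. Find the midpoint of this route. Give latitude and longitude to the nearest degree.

From cos δ = sin φ₁ sin φ₂ + cos φ₁ cos φ₂ cos Δλ, the central angle is δ ≈ 2.102 rad (120.4°).
Interpolate at f = 1/2 with slerp weights a = sin((1−f)δ)/sin δ ≈ 1.007, b = sin(fδ)/sin δ ≈ 1.007.
p = a·p₁ + b·p₂ ≈ (0.574, -0.819, 0.000); φ = arcsin(p_z) ≈ 0.00°, λ = atan2(p_y, p_x) ≈ -55.00°.

≈ lat 0°, lon -55°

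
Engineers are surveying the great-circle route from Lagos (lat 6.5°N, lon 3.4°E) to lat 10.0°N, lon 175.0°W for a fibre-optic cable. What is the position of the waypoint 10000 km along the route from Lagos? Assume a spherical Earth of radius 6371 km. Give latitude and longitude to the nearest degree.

≈ lat 82°N, lon 136°W

Convert each endpoint to a unit vector on the sphere (x = cos φ cos λ, y = cos φ sin λ, z = sin φ).
The central angle between the endpoints is δ = arccos(p₁·p₂) ≈ 2.852 rad (163.4°). The total great-circle distance is δ·R ≈ 2.852 × 6371 ≈ 18172 km, so the target fraction is f = 10000/18172 ≈ 0.550.
Interpolate at f ≈ 0.550 with slerp weights a = sin((1−f)δ)/sin δ ≈ 3.361, b = sin(fδ)/sin δ ≈ 3.505.
p = a·p₁ + b·p₂ ≈ (-0.106, -0.103, 0.989); φ = arcsin(p_z) ≈ 81.52°, λ = atan2(p_y, p_x) ≈ -135.76°.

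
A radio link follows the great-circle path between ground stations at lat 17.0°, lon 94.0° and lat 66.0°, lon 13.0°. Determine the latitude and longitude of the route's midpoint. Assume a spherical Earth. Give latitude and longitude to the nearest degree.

≈ lat 48°, lon 73°

The haversine formula gives a central angle δ ≈ 1.237 rad (70.9°) between the endpoints.
Interpolate at f = 1/2 with slerp weights a = sin((1−f)δ)/sin δ ≈ 0.614, b = sin(fδ)/sin δ ≈ 0.614.
p = a·p₁ + b·p₂ ≈ (0.202, 0.642, 0.740); φ = arcsin(p_z) ≈ 47.73°, λ = atan2(p_y, p_x) ≈ 72.50°.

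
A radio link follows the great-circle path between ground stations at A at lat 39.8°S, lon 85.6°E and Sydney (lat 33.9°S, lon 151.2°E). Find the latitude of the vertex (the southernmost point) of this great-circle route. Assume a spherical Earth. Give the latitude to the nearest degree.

≈ 42°S

The great circle lies in the plane with unit normal n̂ = (p₁ × p₂)/|p₁ × p₂|.
Here n̂_z ≈ +0.740; the vertex latitude is φ_max = arccos|n̂_z| ≈ 42.2°.
Check via Clairaut: cos φ_max = |cos φ₁| · sin C = cos(39.8°)·sin(105.5°) ≈ 0.740, again giving ≈ 42.2°.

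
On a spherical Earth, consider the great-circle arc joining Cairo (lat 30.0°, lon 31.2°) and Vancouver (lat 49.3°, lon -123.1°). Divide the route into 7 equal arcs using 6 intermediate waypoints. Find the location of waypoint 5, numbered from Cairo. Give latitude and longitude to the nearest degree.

≈ lat 72°, lon -88°

Write both endpoints as unit vectors p₁, p₂ with components (cos φ cos λ, cos φ sin λ, sin φ).
The central angle between the endpoints is δ = arccos(p₁·p₂) ≈ 1.701 rad (97.5°).
Interpolate at f = 5/7 with slerp weights a = sin((1−f)δ)/sin δ ≈ 0.471, b = sin(fδ)/sin δ ≈ 0.945.
p = a·p₁ + b·p₂ ≈ (0.012, -0.305, 0.952); φ = arcsin(p_z) ≈ 72.22°, λ = atan2(p_y, p_x) ≈ -87.69°.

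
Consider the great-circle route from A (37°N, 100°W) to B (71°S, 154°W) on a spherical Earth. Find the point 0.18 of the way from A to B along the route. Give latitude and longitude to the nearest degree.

Convert each endpoint to a unit vector on the sphere (x = cos φ cos λ, y = cos φ sin λ, z = sin φ).
The central angle between the endpoints is δ = arccos(p₁·p₂) ≈ 2.000 rad (114.6°).
Interpolate at f = 0.18 with slerp weights a = sin((1−f)δ)/sin δ ≈ 1.097, b = sin(fδ)/sin δ ≈ 0.387.
p = a·p₁ + b·p₂ ≈ (-0.266, -0.918, 0.294); φ = arcsin(p_z) ≈ 17.09°, λ = atan2(p_y, p_x) ≈ -106.13°.

≈ (17°N, 106°W)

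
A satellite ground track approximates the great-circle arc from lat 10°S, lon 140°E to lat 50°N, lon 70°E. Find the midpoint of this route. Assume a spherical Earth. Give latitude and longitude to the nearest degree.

Convert each endpoint to a unit vector on the sphere (x = cos φ cos λ, y = cos φ sin λ, z = sin φ).
The central angle between the endpoints is δ = arccos(p₁·p₂) ≈ 1.487 rad (85.2°).
Interpolate at f = 1/2 with slerp weights a = sin((1−f)δ)/sin δ ≈ 0.679, b = sin(fδ)/sin δ ≈ 0.679.
p = a·p₁ + b·p₂ ≈ (-0.363, 0.840, 0.402); φ = arcsin(p_z) ≈ 23.73°, λ = atan2(p_y, p_x) ≈ 113.37°.

≈ lat 24°N, lon 113°E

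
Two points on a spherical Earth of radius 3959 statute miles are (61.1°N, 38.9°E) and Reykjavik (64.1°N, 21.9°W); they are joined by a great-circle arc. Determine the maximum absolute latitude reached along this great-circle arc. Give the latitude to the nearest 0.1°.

≈ 66.1°N

The great circle lies in the plane with unit normal n̂ = (p₁ × p₂)/|p₁ × p₂|.
Here n̂_z ≈ -0.405; the vertex latitude is φ_max = arccos|n̂_z| ≈ 66.1°.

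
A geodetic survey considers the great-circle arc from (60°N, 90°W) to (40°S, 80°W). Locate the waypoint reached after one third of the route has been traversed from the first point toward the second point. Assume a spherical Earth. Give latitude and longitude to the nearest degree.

≈ (27°N, 85°W)

Write both endpoints as unit vectors p₁, p₂ with components (cos φ cos λ, cos φ sin λ, sin φ).
The central angle between the endpoints is δ = arccos(p₁·p₂) ≈ 1.751 rad (100.3°).
Interpolate at f = 1/3 with slerp weights a = sin((1−f)δ)/sin δ ≈ 0.935, b = sin(fδ)/sin δ ≈ 0.560.
p = a·p₁ + b·p₂ ≈ (0.075, -0.890, 0.450); φ = arcsin(p_z) ≈ 26.72°, λ = atan2(p_y, p_x) ≈ -85.21°.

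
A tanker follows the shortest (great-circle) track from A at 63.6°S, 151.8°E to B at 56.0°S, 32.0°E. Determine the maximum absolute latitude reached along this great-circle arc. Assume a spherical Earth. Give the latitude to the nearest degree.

≈ 74°S

The great circle lies in the plane with unit normal n̂ = (p₁ × p₂)/|p₁ × p₂|.
Here n̂_z ≈ -0.275; the vertex latitude is φ_max = arccos|n̂_z| ≈ 74.1°.
Check via Clairaut: cos φ_max = |cos φ₁| · sin C = cos(63.6°)·sin(141.8°) ≈ 0.275, again giving ≈ 74.1°.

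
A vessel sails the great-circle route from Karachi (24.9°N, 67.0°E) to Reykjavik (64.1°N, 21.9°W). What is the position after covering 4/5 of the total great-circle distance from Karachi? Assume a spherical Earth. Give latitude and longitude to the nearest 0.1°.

≈ 63.3°N, 8.7°E

The haversine formula gives a central angle δ ≈ 1.174 rad (67.3°) between the endpoints.
Interpolate at f = 4/5 with slerp weights a = sin((1−f)δ)/sin δ ≈ 0.252, b = sin(fδ)/sin δ ≈ 0.875.
p = a·p₁ + b·p₂ ≈ (0.444, 0.068, 0.893); φ = arcsin(p_z) ≈ 63.30°, λ = atan2(p_y, p_x) ≈ 8.71°.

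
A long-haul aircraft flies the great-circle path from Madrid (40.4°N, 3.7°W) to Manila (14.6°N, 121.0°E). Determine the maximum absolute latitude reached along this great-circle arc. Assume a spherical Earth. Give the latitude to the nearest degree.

≈ 51°N

The great circle lies in the plane with unit normal n̂ = (p₁ × p₂)/|p₁ × p₂|.
Here n̂_z ≈ +0.627; the vertex latitude is φ_max = arccos|n̂_z| ≈ 51.2°.
Check via Clairaut: cos φ_max = |cos φ₁| · sin C = cos(40.4°)·sin(55.4°) ≈ 0.627, again giving ≈ 51.2°.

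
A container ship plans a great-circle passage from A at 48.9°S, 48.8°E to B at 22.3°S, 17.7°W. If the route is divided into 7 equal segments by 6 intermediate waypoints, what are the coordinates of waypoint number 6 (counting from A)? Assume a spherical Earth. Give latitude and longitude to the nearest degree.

≈ 28°S, 11°W

Write both endpoints as unit vectors p₁, p₂ with components (cos φ cos λ, cos φ sin λ, sin φ).
The central angle between the endpoints is δ = arccos(p₁·p₂) ≈ 1.014 rad (58.1°).
Interpolate at f = 6/7 with slerp weights a = sin((1−f)δ)/sin δ ≈ 0.170, b = sin(fδ)/sin δ ≈ 0.900.
p = a·p₁ + b·p₂ ≈ (0.867, -0.169, -0.470); φ = arcsin(p_z) ≈ -28.00°, λ = atan2(p_y, p_x) ≈ -11.03°.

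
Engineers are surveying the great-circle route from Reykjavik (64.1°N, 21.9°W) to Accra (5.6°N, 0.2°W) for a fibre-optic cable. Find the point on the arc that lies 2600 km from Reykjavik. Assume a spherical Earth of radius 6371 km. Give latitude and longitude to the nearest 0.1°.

Write both endpoints as unit vectors p₁, p₂ with components (cos φ cos λ, cos φ sin λ, sin φ).
The central angle between the endpoints is δ = arccos(p₁·p₂) ≈ 1.057 rad (60.5°). The total great-circle distance is δ·R ≈ 1.057 × 6371 ≈ 6733 km, so the target fraction is f = 2600/6733 ≈ 0.386.
Interpolate at f ≈ 0.386 with slerp weights a = sin((1−f)δ)/sin δ ≈ 0.694, b = sin(fδ)/sin δ ≈ 0.456.
p = a·p₁ + b·p₂ ≈ (0.735, -0.115, 0.669); φ = arcsin(p_z) ≈ 41.96°, λ = atan2(p_y, p_x) ≈ -8.87°.

≈ 42.0°N, 8.9°W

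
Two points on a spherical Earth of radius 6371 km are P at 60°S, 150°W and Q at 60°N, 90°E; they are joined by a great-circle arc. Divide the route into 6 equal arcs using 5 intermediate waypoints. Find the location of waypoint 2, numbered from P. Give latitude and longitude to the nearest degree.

Convert each endpoint to a unit vector on the sphere (x = cos φ cos λ, y = cos φ sin λ, z = sin φ).
The central angle between the endpoints is δ = arccos(p₁·p₂) ≈ 2.636 rad (151.0°).
Interpolate at f = 2/6 with slerp weights a = sin((1−f)δ)/sin δ ≈ 2.030, b = sin(fδ)/sin δ ≈ 1.590.
p = a·p₁ + b·p₂ ≈ (-0.879, 0.288, -0.380); φ = arcsin(p_z) ≈ -22.36°, λ = atan2(p_y, p_x) ≈ 161.87°.

≈ 22°S, 162°E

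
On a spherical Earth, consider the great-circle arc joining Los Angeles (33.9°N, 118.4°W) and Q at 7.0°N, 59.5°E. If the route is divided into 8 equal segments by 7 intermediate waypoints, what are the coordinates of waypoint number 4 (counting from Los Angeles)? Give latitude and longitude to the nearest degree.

Write both endpoints as unit vectors p₁, p₂ with components (cos φ cos λ, cos φ sin λ, sin φ).
The central angle between the endpoints is δ = arccos(p₁·p₂) ≈ 2.427 rad (139.1°).
Interpolate at f = 4/8 with slerp weights a = sin((1−f)δ)/sin δ ≈ 1.429, b = sin(fδ)/sin δ ≈ 1.429.
p = a·p₁ + b·p₂ ≈ (0.156, 0.179, 0.971); φ = arcsin(p_z) ≈ 76.28°, λ = atan2(p_y, p_x) ≈ 48.94°.

≈ 76°N, 49°E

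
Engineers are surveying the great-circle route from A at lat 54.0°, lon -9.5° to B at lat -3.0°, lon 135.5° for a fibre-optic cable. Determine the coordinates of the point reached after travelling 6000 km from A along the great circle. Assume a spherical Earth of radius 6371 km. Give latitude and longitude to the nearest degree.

≈ lat 56°, lon 95°

Convert each endpoint to a unit vector on the sphere (x = cos φ cos λ, y = cos φ sin λ, z = sin φ).
The central angle between the endpoints is δ = arccos(p₁·p₂) ≈ 2.121 rad (121.5°). The total great-circle distance is δ·R ≈ 2.121 × 6371 ≈ 13515 km, so the target fraction is f = 6000/13515 ≈ 0.444.
Interpolate at f ≈ 0.444 with slerp weights a = sin((1−f)δ)/sin δ ≈ 1.085, b = sin(fδ)/sin δ ≈ 0.949.
p = a·p₁ + b·p₂ ≈ (-0.047, 0.559, 0.828); φ = arcsin(p_z) ≈ 55.89°, λ = atan2(p_y, p_x) ≈ 94.80°.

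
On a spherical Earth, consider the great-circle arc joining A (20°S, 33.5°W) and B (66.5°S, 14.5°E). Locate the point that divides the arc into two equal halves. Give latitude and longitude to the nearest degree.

≈ (45°S, 20°W)

Convert each endpoint to a unit vector on the sphere (x = cos φ cos λ, y = cos φ sin λ, z = sin φ).
The central angle between the endpoints is δ = arccos(p₁·p₂) ≈ 0.971 rad (55.6°).
Interpolate at f = 1/2 with slerp weights a = sin((1−f)δ)/sin δ ≈ 0.565, b = sin(fδ)/sin δ ≈ 0.565.
p = a·p₁ + b·p₂ ≈ (0.661, -0.237, -0.712); φ = arcsin(p_z) ≈ -45.38°, λ = atan2(p_y, p_x) ≈ -19.70°.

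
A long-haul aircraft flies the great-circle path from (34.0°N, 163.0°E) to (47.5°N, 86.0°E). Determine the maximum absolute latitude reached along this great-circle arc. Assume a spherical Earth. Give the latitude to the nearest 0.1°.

≈ 49.6°N

The great circle lies in the plane with unit normal n̂ = (p₁ × p₂)/|p₁ × p₂|.
Here n̂_z ≈ -0.648; the vertex latitude is φ_max = arccos|n̂_z| ≈ 49.6°.
Check via Clairaut: cos φ_max = |cos φ₁| · sin C = cos(34.0°)·sin(51.4°) ≈ 0.648, again giving ≈ 49.6°.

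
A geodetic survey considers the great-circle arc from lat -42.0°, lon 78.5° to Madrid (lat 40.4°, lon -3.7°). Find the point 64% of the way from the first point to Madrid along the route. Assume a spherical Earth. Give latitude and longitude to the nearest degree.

Convert each endpoint to a unit vector on the sphere (x = cos φ cos λ, y = cos φ sin λ, z = sin φ).
The central angle between the endpoints is δ = arccos(p₁·p₂) ≈ 1.936 rad (110.9°).
Interpolate at f = 0.64 with slerp weights a = sin((1−f)δ)/sin δ ≈ 0.687, b = sin(fδ)/sin δ ≈ 1.012.
p = a·p₁ + b·p₂ ≈ (0.871, 0.451, 0.196); φ = arcsin(p_z) ≈ 11.32°, λ = atan2(p_y, p_x) ≈ 27.36°.

≈ lat 11°, lon 27°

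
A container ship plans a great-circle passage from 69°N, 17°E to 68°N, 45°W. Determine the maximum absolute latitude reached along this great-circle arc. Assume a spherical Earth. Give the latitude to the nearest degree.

The great circle lies in the plane with unit normal n̂ = (p₁ × p₂)/|p₁ × p₂|.
Here n̂_z ≈ -0.319; the vertex latitude is φ_max = arccos|n̂_z| ≈ 71.4°.
Check via Clairaut: cos φ_max = |cos φ₁| · sin C = cos(69.0°)·sin(63.1°) ≈ 0.319, again giving ≈ 71.4°.

≈ 71°N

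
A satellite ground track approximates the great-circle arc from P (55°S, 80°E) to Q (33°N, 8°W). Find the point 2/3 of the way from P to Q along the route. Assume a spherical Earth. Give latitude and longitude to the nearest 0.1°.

The haversine formula gives a central angle δ ≈ 2.015 rad (115.4°) between the endpoints.
Interpolate at f = 2/3 with slerp weights a = sin((1−f)δ)/sin δ ≈ 0.689, b = sin(fδ)/sin δ ≈ 1.079.
p = a·p₁ + b·p₂ ≈ (0.964, 0.263, 0.023); φ = arcsin(p_z) ≈ 1.33°, λ = atan2(p_y, p_x) ≈ 15.27°.

≈ (1.3°N, 15.3°E)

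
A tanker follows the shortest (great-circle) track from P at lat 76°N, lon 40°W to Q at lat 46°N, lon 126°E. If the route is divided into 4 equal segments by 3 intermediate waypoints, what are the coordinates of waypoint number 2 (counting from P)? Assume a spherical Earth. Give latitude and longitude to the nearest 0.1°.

Convert each endpoint to a unit vector on the sphere (x = cos φ cos λ, y = cos φ sin λ, z = sin φ).
The central angle between the endpoints is δ = arccos(p₁·p₂) ≈ 1.006 rad (57.7°).
Interpolate at f = 2/4 with slerp weights a = sin((1−f)δ)/sin δ ≈ 0.571, b = sin(fδ)/sin δ ≈ 0.571.
p = a·p₁ + b·p₂ ≈ (-0.127, 0.232, 0.964); φ = arcsin(p_z) ≈ 74.66°, λ = atan2(p_y, p_x) ≈ 118.75°.

≈ lat 74.7°N, lon 118.7°E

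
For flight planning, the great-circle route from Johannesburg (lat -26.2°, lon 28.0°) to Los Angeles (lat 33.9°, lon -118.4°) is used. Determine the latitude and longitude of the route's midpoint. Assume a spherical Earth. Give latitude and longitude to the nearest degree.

≈ lat 13°, lon -38°

Write both endpoints as unit vectors p₁, p₂ with components (cos φ cos λ, cos φ sin λ, sin φ).
The central angle between the endpoints is δ = arccos(p₁·p₂) ≈ 2.619 rad (150.1°).
Interpolate at f = 1/2 with slerp weights a = sin((1−f)δ)/sin δ ≈ 1.936, b = sin(fδ)/sin δ ≈ 1.936.
p = a·p₁ + b·p₂ ≈ (0.769, -0.598, 0.225); φ = arcsin(p_z) ≈ 13.00°, λ = atan2(p_y, p_x) ≈ -37.85°.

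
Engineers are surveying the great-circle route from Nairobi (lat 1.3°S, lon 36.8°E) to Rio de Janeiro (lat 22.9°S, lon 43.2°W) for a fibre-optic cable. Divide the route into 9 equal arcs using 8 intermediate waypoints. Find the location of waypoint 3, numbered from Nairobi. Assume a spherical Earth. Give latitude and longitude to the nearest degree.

From cos δ = sin φ₁ sin φ₂ + cos φ₁ cos φ₂ cos Δλ, the central angle is δ ≈ 1.401 rad (80.3°).
Interpolate at f = 3/9 with slerp weights a = sin((1−f)δ)/sin δ ≈ 0.816, b = sin(fδ)/sin δ ≈ 0.457.
p = a·p₁ + b·p₂ ≈ (0.960, 0.200, -0.196); φ = arcsin(p_z) ≈ -11.32°, λ = atan2(p_y, p_x) ≈ 11.80°.

≈ lat 11°S, lon 12°E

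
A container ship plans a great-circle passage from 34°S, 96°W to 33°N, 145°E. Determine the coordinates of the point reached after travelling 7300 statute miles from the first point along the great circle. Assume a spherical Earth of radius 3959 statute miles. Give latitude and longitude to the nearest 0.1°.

Write both endpoints as unit vectors p₁, p₂ with components (cos φ cos λ, cos φ sin λ, sin φ).
The central angle between the endpoints is δ = arccos(p₁·p₂) ≈ 2.267 rad (129.9°). The total great-circle distance is δ·R ≈ 2.267 × 3959 ≈ 8977 mi, so the target fraction is f = 7300/8977 ≈ 0.813.
Interpolate at f ≈ 0.813 with slerp weights a = sin((1−f)δ)/sin δ ≈ 0.536, b = sin(fδ)/sin δ ≈ 1.255.
p = a·p₁ + b·p₂ ≈ (-0.909, 0.162, 0.384); φ = arcsin(p_z) ≈ 22.59°, λ = atan2(p_y, p_x) ≈ 169.89°.

≈ 22.6°N, 169.9°E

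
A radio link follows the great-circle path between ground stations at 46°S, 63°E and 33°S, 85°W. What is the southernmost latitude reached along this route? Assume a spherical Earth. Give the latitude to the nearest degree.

The great circle lies in the plane with unit normal n̂ = (p₁ × p₂)/|p₁ × p₂|.
Here n̂_z ≈ -0.310; the vertex latitude is φ_max = arccos|n̂_z| ≈ 71.9°.
Check via Clairaut: cos φ_max = |cos φ₁| · sin C = cos(46.0°)·sin(153.5°) ≈ 0.310, again giving ≈ 71.9°.

≈ 72°S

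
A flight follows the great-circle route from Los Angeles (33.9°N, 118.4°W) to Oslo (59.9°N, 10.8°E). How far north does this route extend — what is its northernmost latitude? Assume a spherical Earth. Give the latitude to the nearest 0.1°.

≈ 70.7°N

The great circle lies in the plane with unit normal n̂ = (p₁ × p₂)/|p₁ × p₂|.
Here n̂_z ≈ +0.331; the vertex latitude is φ_max = arccos|n̂_z| ≈ 70.7°.
Check via Clairaut: cos φ_max = |cos φ₁| · sin C = cos(33.9°)·sin(23.5°) ≈ 0.331, again giving ≈ 70.7°.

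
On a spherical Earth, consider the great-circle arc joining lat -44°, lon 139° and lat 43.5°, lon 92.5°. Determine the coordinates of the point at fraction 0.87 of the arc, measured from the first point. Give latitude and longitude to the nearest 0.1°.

Convert each endpoint to a unit vector on the sphere (x = cos φ cos λ, y = cos φ sin λ, z = sin φ).
The central angle between the endpoints is δ = arccos(p₁·p₂) ≈ 1.690 rad (96.8°).
Interpolate at f = 0.87 with slerp weights a = sin((1−f)δ)/sin δ ≈ 0.220, b = sin(fδ)/sin δ ≈ 1.002.
p = a·p₁ + b·p₂ ≈ (-0.151, 0.830, 0.537); φ = arcsin(p_z) ≈ 32.50°, λ = atan2(p_y, p_x) ≈ 100.31°.

≈ lat 32.5°, lon 100.3°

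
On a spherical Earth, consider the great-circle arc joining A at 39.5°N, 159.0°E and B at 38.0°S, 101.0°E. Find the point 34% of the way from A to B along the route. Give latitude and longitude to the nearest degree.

The haversine formula gives a central angle δ ≈ 1.640 rad (94.0°) between the endpoints.
Interpolate at f = 0.34 with slerp weights a = sin((1−f)δ)/sin δ ≈ 0.885, b = sin(fδ)/sin δ ≈ 0.531.
p = a·p₁ + b·p₂ ≈ (-0.718, 0.655, 0.237); φ = arcsin(p_z) ≈ 13.68°, λ = atan2(p_y, p_x) ≈ 137.60°.

≈ 14°N, 138°E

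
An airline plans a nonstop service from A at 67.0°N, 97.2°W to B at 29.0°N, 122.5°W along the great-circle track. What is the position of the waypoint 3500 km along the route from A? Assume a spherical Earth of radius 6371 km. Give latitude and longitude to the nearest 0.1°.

Convert each endpoint to a unit vector on the sphere (x = cos φ cos λ, y = cos φ sin λ, z = sin φ).
The central angle between the endpoints is δ = arccos(p₁·p₂) ≈ 0.715 rad (41.0°). The total great-circle distance is δ·R ≈ 0.715 × 6371 ≈ 4554 km, so the target fraction is f = 3500/4554 ≈ 0.769.
Interpolate at f ≈ 0.769 with slerp weights a = sin((1−f)δ)/sin δ ≈ 0.251, b = sin(fδ)/sin δ ≈ 0.797.
p = a·p₁ + b·p₂ ≈ (-0.387, -0.685, 0.617); φ = arcsin(p_z) ≈ 38.13°, λ = atan2(p_y, p_x) ≈ -119.44°.

≈ 38.1°N, 119.4°W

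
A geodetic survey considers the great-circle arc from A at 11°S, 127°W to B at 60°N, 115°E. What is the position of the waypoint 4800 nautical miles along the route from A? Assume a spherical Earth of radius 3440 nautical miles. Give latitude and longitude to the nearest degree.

≈ 55°N, 178°E

From cos δ = sin φ₁ sin φ₂ + cos φ₁ cos φ₂ cos Δλ, the central angle is δ ≈ 1.978 rad (113.3°). The total great-circle distance is δ·R ≈ 1.978 × 3440 ≈ 6803 nmi, so the target fraction is f = 4800/6803 ≈ 0.706.
Interpolate at f ≈ 0.706 with slerp weights a = sin((1−f)δ)/sin δ ≈ 0.599, b = sin(fδ)/sin δ ≈ 1.072.
p = a·p₁ + b·p₂ ≈ (-0.580, 0.016, 0.814); φ = arcsin(p_z) ≈ 54.51°, λ = atan2(p_y, p_x) ≈ 178.38°.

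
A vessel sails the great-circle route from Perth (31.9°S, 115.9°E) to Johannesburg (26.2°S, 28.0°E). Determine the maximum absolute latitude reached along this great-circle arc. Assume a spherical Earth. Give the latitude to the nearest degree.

≈ 38°S

The great circle lies in the plane with unit normal n̂ = (p₁ × p₂)/|p₁ × p₂|.
Here n̂_z ≈ -0.789; the vertex latitude is φ_max = arccos|n̂_z| ≈ 37.9°.
Check via Clairaut: cos φ_max = |cos φ₁| · sin C = cos(31.9°)·sin(111.7°) ≈ 0.789, again giving ≈ 37.9°.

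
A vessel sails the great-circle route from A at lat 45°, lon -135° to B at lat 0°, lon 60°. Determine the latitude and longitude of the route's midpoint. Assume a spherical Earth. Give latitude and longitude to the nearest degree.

Convert each endpoint to a unit vector on the sphere (x = cos φ cos λ, y = cos φ sin λ, z = sin φ).
The central angle between the endpoints is δ = arccos(p₁·p₂) ≈ 2.323 rad (133.1°).
Interpolate at f = 1/2 with slerp weights a = sin((1−f)δ)/sin δ ≈ 1.256, b = sin(fδ)/sin δ ≈ 1.256.
p = a·p₁ + b·p₂ ≈ (0.000, 0.460, 0.888); φ = arcsin(p_z) ≈ 62.63°, λ = atan2(p_y, p_x) ≈ 90.00°.

≈ lat 63°, lon 90°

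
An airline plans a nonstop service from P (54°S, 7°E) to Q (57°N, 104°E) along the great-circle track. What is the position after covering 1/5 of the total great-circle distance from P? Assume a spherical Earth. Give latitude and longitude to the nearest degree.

≈ (33°S, 32°E)

Convert each endpoint to a unit vector on the sphere (x = cos φ cos λ, y = cos φ sin λ, z = sin φ).
The central angle between the endpoints is δ = arccos(p₁·p₂) ≈ 2.371 rad (135.8°).
Interpolate at f = 1/5 with slerp weights a = sin((1−f)δ)/sin δ ≈ 1.360, b = sin(fδ)/sin δ ≈ 0.656.
p = a·p₁ + b·p₂ ≈ (0.707, 0.444, -0.550); φ = arcsin(p_z) ≈ -33.40°, λ = atan2(p_y, p_x) ≈ 32.12°.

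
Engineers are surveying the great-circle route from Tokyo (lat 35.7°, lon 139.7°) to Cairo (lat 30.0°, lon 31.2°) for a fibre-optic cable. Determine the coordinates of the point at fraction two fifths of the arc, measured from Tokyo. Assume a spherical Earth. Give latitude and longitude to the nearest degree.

The haversine formula gives a central angle δ ≈ 1.502 rad (86.1°) between the endpoints.
Interpolate at f = 2/5 with slerp weights a = sin((1−f)δ)/sin δ ≈ 0.786, b = sin(fδ)/sin δ ≈ 0.567.
p = a·p₁ + b·p₂ ≈ (-0.067, 0.667, 0.742); φ = arcsin(p_z) ≈ 47.90°, λ = atan2(p_y, p_x) ≈ 95.74°.

≈ lat 48°, lon 96°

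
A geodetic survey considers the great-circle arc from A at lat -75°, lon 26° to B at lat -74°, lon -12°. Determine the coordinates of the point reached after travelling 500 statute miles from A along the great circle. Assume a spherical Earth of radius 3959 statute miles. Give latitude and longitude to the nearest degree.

≈ lat -75°, lon -2°

From cos δ = sin φ₁ sin φ₂ + cos φ₁ cos φ₂ cos Δλ, the central angle is δ ≈ 0.175 rad (10.0°). The total great-circle distance is δ·R ≈ 0.175 × 3959 ≈ 693 mi, so the target fraction is f = 500/693 ≈ 0.722.
Interpolate at f ≈ 0.722 with slerp weights a = sin((1−f)δ)/sin δ ≈ 0.280, b = sin(fδ)/sin δ ≈ 0.723.
p = a·p₁ + b·p₂ ≈ (0.260, -0.010, -0.966); φ = arcsin(p_z) ≈ -74.91°, λ = atan2(p_y, p_x) ≈ -2.14°.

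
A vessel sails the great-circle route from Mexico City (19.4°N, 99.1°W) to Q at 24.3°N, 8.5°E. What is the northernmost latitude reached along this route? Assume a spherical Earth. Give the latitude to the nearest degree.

The great circle lies in the plane with unit normal n̂ = (p₁ × p₂)/|p₁ × p₂|.
Here n̂_z ≈ +0.826; the vertex latitude is φ_max = arccos|n̂_z| ≈ 34.3°.
Check via Clairaut: cos φ_max = |cos φ₁| · sin C = cos(19.4°)·sin(61.1°) ≈ 0.826, again giving ≈ 34.3°.

≈ 34°N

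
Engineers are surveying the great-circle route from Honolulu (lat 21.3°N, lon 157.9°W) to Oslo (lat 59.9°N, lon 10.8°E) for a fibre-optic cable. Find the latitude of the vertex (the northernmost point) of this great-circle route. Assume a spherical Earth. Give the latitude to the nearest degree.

The great circle lies in the plane with unit normal n̂ = (p₁ × p₂)/|p₁ × p₂|.
Here n̂_z ≈ +0.093; the vertex latitude is φ_max = arccos|n̂_z| ≈ 84.7°.

≈ 85°N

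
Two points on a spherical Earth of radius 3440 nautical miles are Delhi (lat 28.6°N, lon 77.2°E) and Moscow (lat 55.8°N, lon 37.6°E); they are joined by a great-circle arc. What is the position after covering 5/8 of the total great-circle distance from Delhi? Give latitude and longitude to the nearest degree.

≈ lat 47°N, lon 57°E

Convert each endpoint to a unit vector on the sphere (x = cos φ cos λ, y = cos φ sin λ, z = sin φ).
The central angle between the endpoints is δ = arccos(p₁·p₂) ≈ 0.682 rad (39.1°).
Interpolate at f = 5/8 with slerp weights a = sin((1−f)δ)/sin δ ≈ 0.401, b = sin(fδ)/sin δ ≈ 0.656.
p = a·p₁ + b·p₂ ≈ (0.370, 0.569, 0.735); φ = arcsin(p_z) ≈ 47.28°, λ = atan2(p_y, p_x) ≈ 56.93°.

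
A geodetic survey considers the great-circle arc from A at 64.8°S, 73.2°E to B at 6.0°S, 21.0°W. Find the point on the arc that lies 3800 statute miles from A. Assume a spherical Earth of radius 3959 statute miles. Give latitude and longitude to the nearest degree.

≈ 34°S, 6°W

Convert each endpoint to a unit vector on the sphere (x = cos φ cos λ, y = cos φ sin λ, z = sin φ).
The central angle between the endpoints is δ = arccos(p₁·p₂) ≈ 1.507 rad (86.4°). The total great-circle distance is δ·R ≈ 1.507 × 3959 ≈ 5967 mi, so the target fraction is f = 3800/5967 ≈ 0.637.
Interpolate at f ≈ 0.637 with slerp weights a = sin((1−f)δ)/sin δ ≈ 0.521, b = sin(fδ)/sin δ ≈ 0.821.
p = a·p₁ + b·p₂ ≈ (0.826, -0.080, -0.558); φ = arcsin(p_z) ≈ -33.89°, λ = atan2(p_y, p_x) ≈ -5.53°.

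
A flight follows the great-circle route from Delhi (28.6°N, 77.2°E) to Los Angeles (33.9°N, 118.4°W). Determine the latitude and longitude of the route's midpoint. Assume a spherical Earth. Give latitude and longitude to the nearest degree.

Convert each endpoint to a unit vector on the sphere (x = cos φ cos λ, y = cos φ sin λ, z = sin φ).
The central angle between the endpoints is δ = arccos(p₁·p₂) ≈ 2.021 rad (115.8°).
Interpolate at f = 1/2 with slerp weights a = sin((1−f)δ)/sin δ ≈ 0.941, b = sin(fδ)/sin δ ≈ 0.941.
p = a·p₁ + b·p₂ ≈ (-0.188, 0.119, 0.975); φ = arcsin(p_z) ≈ 77.14°, λ = atan2(p_y, p_x) ≈ 147.81°.

≈ 77°N, 148°E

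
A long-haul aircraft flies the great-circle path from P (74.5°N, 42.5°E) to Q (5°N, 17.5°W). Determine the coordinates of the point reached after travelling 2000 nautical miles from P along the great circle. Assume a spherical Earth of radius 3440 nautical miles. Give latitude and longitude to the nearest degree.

From cos δ = sin φ₁ sin φ₂ + cos φ₁ cos φ₂ cos Δλ, the central angle is δ ≈ 1.352 rad (77.5°). The total great-circle distance is δ·R ≈ 1.352 × 3440 ≈ 4651 nmi, so the target fraction is f = 2000/4651 ≈ 0.430.
Interpolate at f ≈ 0.430 with slerp weights a = sin((1−f)δ)/sin δ ≈ 0.714, b = sin(fδ)/sin δ ≈ 0.563.
p = a·p₁ + b·p₂ ≈ (0.675, -0.040, 0.737); φ = arcsin(p_z) ≈ 47.45°, λ = atan2(p_y, p_x) ≈ -3.37°.

≈ (47°N, 3°W)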